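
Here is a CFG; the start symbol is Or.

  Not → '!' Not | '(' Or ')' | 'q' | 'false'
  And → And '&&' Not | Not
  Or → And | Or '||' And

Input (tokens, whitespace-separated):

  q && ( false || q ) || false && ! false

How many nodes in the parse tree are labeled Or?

4

[Or [Or [And [And [Not q]] && [Not ( [Or [Or [And [Not false]]] || [And [Not q]]] )]]] || [And [And [Not false]] && [Not ! [Not false]]]]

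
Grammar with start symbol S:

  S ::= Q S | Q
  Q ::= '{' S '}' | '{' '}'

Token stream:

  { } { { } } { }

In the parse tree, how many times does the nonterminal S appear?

[S [Q { }] [S [Q { [S [Q { }]] }] [S [Q { }]]]]

4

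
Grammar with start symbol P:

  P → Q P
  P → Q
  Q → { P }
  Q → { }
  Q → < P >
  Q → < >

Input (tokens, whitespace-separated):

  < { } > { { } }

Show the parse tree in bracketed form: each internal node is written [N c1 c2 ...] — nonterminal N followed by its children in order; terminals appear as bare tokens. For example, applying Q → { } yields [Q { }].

P
Q P
< P > P
< Q > P
< { } > P
< { } > Q
< { } > { P }
< { } > { Q }
< { } > { { } }

[P [Q < [P [Q { }]] >] [P [Q { [P [Q { }]] }]]]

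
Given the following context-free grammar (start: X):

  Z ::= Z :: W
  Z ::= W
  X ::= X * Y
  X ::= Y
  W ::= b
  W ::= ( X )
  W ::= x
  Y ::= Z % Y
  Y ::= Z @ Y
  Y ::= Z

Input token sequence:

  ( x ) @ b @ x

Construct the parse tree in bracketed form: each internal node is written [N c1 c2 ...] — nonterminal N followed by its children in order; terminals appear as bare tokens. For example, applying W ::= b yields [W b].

X
Y
Z @ Y
W @ Y
( X ) @ Y
( Y ) @ Y
( Z ) @ Y
( W ) @ Y
( x ) @ Y
( x ) @ Z @ Y
( x ) @ W @ Y
( x ) @ b @ Y
( x ) @ b @ Z
( x ) @ b @ W
( x ) @ b @ x

[X [Y [Z [W ( [X [Y [Z [W x]]]] )]] @ [Y [Z [W b]] @ [Y [Z [W x]]]]]]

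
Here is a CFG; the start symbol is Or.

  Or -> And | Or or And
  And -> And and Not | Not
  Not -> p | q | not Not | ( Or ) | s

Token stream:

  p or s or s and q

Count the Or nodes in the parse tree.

3

[Or [Or [Or [And [Not p]]] or [And [Not s]]] or [And [And [Not s]] and [Not q]]]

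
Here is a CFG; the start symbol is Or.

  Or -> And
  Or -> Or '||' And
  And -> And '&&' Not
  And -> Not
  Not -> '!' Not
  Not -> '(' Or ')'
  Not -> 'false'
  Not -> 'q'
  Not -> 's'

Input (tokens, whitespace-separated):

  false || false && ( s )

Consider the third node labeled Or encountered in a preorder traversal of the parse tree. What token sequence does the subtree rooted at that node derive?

[Or [Or [And [Not false]]] || [And [And [Not false]] && [Not ( [Or [And [Not s]]] )]]]

s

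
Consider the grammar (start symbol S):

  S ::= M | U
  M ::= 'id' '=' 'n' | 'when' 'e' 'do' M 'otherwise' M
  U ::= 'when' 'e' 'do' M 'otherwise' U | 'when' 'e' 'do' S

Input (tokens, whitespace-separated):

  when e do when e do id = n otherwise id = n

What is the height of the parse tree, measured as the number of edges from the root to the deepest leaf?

5

[S [U when e do [S [M when e do [M id = n] otherwise [M id = n]]]]]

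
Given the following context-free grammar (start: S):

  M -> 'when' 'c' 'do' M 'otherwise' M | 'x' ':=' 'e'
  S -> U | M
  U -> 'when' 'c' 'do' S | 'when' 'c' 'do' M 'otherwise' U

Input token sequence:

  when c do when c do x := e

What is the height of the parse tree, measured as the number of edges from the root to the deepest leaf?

6

[S [U when c do [S [U when c do [S [M x := e]]]]]]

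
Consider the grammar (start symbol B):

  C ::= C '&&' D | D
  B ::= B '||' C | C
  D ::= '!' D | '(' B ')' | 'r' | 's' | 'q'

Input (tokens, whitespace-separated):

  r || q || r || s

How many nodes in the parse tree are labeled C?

[B [B [B [B [C [D r]]] || [C [D q]]] || [C [D r]]] || [C [D s]]]

4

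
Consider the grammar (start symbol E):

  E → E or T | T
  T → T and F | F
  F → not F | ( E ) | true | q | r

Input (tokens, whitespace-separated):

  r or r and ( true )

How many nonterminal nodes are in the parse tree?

[E [E [T [F r]]] or [T [T [F r]] and [F ( [E [T [F true]]] )]]]

11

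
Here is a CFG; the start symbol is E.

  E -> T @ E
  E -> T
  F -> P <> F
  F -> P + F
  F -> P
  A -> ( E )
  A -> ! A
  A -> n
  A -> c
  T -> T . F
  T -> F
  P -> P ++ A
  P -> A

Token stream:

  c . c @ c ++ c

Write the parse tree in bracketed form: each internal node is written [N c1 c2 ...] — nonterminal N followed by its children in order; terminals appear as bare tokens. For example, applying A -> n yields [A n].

[E [T [T [F [P [A c]]]] . [F [P [A c]]]] @ [E [T [F [P [P [A c]] ++ [A c]]]]]]

E
T @ E
T . F @ E
F . F @ E
P . F @ E
A . F @ E
c . F @ E
c . P @ E
c . A @ E
c . c @ E
c . c @ T
c . c @ F
c . c @ P
c . c @ P ++ A
c . c @ A ++ A
c . c @ c ++ A
c . c @ c ++ c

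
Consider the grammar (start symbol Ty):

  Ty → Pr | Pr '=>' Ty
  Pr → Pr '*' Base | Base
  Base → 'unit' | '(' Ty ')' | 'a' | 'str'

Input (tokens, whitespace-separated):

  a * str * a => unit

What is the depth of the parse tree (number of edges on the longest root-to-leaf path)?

5

[Ty [Pr [Pr [Pr [Base a]] * [Base str]] * [Base a]] => [Ty [Pr [Base unit]]]]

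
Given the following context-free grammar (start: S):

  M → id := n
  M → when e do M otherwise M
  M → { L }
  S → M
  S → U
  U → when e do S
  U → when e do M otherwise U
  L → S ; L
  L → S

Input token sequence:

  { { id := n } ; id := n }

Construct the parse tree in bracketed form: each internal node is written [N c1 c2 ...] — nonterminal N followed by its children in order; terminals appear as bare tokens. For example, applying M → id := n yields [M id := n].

[S [M { [L [S [M { [L [S [M id := n]]] }]] ; [L [S [M id := n]]]] }]]

S
M
{ L }
{ S ; L }
{ M ; L }
{ { L } ; L }
{ { S } ; L }
{ { M } ; L }
{ { id := n } ; L }
{ { id := n } ; S }
{ { id := n } ; M }
{ { id := n } ; id := n }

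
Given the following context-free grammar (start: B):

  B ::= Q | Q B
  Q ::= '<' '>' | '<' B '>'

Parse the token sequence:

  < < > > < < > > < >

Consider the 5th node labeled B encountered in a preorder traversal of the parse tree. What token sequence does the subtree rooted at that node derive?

< >

[B [Q < [B [Q < >]] >] [B [Q < [B [Q < >]] >] [B [Q < >]]]]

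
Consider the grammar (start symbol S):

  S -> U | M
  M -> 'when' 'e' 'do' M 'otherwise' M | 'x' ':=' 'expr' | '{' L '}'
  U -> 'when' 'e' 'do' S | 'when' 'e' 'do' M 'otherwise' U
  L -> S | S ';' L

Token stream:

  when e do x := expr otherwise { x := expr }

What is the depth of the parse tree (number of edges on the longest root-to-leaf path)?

6

[S [M when e do [M x := expr] otherwise [M { [L [S [M x := expr]]] }]]]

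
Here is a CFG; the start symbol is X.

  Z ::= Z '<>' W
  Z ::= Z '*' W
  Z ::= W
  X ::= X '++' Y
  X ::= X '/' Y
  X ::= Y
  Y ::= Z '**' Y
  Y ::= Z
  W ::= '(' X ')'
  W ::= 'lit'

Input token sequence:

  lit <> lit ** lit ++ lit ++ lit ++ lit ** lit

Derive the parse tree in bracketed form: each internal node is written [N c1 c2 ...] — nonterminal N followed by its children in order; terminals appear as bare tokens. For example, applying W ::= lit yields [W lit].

[X [X [X [X [Y [Z [Z [W lit]] <> [W lit]] ** [Y [Z [W lit]]]]] ++ [Y [Z [W lit]]]] ++ [Y [Z [W lit]]]] ++ [Y [Z [W lit]] ** [Y [Z [W lit]]]]]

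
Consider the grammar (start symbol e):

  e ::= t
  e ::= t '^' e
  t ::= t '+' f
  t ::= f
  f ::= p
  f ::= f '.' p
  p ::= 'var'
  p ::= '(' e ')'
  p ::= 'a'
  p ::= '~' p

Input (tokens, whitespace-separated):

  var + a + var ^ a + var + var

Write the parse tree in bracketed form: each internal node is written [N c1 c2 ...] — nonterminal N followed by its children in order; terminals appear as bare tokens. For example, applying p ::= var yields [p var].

[e [t [t [t [f [p var]]] + [f [p a]]] + [f [p var]]] ^ [e [t [t [t [f [p a]]] + [f [p var]]] + [f [p var]]]]]

e
t ^ e
t + f ^ e
t + f + f ^ e
f + f + f ^ e
p + f + f ^ e
var + f + f ^ e
var + p + f ^ e
var + a + f ^ e
var + a + p ^ e
var + a + var ^ e
var + a + var ^ t
var + a + var ^ t + f
var + a + var ^ t + f + f
var + a + var ^ f + f + f
var + a + var ^ p + f + f
var + a + var ^ a + f + f
var + a + var ^ a + p + f
var + a + var ^ a + var + f
var + a + var ^ a + var + p
var + a + var ^ a + var + var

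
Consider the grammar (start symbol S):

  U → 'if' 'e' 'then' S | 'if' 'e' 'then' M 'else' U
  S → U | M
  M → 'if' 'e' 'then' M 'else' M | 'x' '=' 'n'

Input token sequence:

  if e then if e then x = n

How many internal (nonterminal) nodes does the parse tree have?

6

[S [U if e then [S [U if e then [S [M x = n]]]]]]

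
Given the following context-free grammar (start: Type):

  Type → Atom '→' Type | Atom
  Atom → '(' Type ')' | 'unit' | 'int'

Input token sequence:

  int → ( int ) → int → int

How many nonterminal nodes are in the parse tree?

10

[Type [Atom int] → [Type [Atom ( [Type [Atom int]] )] → [Type [Atom int] → [Type [Atom int]]]]]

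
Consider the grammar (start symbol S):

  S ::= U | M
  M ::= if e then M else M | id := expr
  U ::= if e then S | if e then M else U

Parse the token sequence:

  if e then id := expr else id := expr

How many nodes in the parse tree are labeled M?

[S [M if e then [M id := expr] else [M id := expr]]]

3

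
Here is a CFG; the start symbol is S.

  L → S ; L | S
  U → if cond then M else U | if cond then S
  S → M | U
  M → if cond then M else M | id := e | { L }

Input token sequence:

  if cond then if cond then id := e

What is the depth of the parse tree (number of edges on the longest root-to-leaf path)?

6

[S [U if cond then [S [U if cond then [S [M id := e]]]]]]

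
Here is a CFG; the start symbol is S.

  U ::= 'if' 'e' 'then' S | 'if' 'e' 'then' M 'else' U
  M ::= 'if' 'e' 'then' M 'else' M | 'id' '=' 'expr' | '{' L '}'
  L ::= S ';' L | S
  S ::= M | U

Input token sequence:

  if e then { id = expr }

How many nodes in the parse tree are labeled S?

[S [U if e then [S [M { [L [S [M id = expr]]] }]]]]

3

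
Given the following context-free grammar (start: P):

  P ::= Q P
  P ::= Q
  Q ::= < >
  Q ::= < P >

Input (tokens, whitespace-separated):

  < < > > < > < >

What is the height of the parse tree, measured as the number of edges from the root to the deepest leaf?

4

[P [Q < [P [Q < >]] >] [P [Q < >] [P [Q < >]]]]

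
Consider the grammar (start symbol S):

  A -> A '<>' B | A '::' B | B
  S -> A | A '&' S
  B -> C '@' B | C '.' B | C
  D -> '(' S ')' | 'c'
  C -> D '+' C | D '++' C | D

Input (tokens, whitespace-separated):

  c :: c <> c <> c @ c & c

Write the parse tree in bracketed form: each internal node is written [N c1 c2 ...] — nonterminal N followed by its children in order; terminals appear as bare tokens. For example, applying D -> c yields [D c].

[S [A [A [A [A [B [C [D c]]]] :: [B [C [D c]]]] <> [B [C [D c]]]] <> [B [C [D c]] @ [B [C [D c]]]]] & [S [A [B [C [D c]]]]]]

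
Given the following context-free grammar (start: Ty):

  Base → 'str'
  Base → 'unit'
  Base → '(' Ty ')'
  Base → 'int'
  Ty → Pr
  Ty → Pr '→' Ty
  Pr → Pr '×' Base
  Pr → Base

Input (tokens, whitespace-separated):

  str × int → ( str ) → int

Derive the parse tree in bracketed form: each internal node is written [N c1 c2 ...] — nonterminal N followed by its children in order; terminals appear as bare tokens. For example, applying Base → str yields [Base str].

Ty
Pr → Ty
Pr × Base → Ty
Base × Base → Ty
str × Base → Ty
str × int → Ty
str × int → Pr → Ty
str × int → Base → Ty
str × int → ( Ty ) → Ty
str × int → ( Pr ) → Ty
str × int → ( Base ) → Ty
str × int → ( str ) → Ty
str × int → ( str ) → Pr
str × int → ( str ) → Base
str × int → ( str ) → int

[Ty [Pr [Pr [Base str]] × [Base int]] → [Ty [Pr [Base ( [Ty [Pr [Base str]]] )]] → [Ty [Pr [Base int]]]]]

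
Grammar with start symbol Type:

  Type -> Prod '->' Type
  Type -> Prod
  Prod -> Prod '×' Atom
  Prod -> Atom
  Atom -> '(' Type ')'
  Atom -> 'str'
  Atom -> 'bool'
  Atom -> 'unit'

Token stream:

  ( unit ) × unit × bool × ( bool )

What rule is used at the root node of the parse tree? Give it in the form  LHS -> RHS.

[Type [Prod [Prod [Prod [Prod [Atom ( [Type [Prod [Atom unit]]] )]] × [Atom unit]] × [Atom bool]] × [Atom ( [Type [Prod [Atom bool]]] )]]]

Type -> Prod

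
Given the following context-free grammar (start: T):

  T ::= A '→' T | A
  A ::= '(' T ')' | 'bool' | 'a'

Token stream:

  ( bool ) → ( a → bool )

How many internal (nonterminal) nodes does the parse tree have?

[T [A ( [T [A bool]] )] → [T [A ( [T [A a] → [T [A bool]]] )]]]

10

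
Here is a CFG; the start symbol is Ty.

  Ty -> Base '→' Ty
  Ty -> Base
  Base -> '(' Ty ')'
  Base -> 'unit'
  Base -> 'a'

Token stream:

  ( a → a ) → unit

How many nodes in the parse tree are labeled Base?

[Ty [Base ( [Ty [Base a] → [Ty [Base a]]] )] → [Ty [Base unit]]]

4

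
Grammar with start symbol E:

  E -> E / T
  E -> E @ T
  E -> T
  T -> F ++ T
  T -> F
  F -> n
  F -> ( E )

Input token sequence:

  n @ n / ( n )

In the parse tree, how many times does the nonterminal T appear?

4

[E [E [E [T [F n]]] @ [T [F n]]] / [T [F ( [E [T [F n]]] )]]]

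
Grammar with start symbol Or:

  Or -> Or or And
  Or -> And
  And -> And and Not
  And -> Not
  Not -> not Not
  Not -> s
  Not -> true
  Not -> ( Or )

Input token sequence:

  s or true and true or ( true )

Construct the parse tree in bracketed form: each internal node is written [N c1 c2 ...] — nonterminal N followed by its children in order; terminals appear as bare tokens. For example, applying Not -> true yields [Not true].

[Or [Or [Or [And [Not s]]] or [And [And [Not true]] and [Not true]]] or [And [Not ( [Or [And [Not true]]] )]]]

Or
Or or And
Or or And or And
And or And or And
Not or And or And
s or And or And
s or And and Not or And
s or Not and Not or And
s or true and Not or And
s or true and true or And
s or true and true or Not
s or true and true or ( Or )
s or true and true or ( And )
s or true and true or ( Not )
s or true and true or ( true )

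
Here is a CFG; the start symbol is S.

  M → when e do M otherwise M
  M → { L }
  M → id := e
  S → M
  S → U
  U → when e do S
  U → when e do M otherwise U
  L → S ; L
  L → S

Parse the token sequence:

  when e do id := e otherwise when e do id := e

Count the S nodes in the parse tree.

2

[S [U when e do [M id := e] otherwise [U when e do [S [M id := e]]]]]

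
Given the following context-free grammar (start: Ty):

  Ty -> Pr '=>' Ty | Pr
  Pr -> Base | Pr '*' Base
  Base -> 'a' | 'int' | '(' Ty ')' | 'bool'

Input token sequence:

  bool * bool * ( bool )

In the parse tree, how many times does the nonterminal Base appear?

4

[Ty [Pr [Pr [Pr [Base bool]] * [Base bool]] * [Base ( [Ty [Pr [Base bool]]] )]]]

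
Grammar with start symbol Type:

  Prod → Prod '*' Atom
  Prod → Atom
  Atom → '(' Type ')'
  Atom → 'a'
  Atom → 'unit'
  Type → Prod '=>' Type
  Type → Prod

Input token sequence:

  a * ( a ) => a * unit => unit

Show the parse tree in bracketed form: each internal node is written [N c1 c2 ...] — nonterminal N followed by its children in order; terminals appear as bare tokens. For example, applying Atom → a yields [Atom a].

[Type [Prod [Prod [Atom a]] * [Atom ( [Type [Prod [Atom a]]] )]] => [Type [Prod [Prod [Atom a]] * [Atom unit]] => [Type [Prod [Atom unit]]]]]

Type
Prod => Type
Prod * Atom => Type
Atom * Atom => Type
a * Atom => Type
a * ( Type ) => Type
a * ( Prod ) => Type
a * ( Atom ) => Type
a * ( a ) => Type
a * ( a ) => Prod => Type
a * ( a ) => Prod * Atom => Type
a * ( a ) => Atom * Atom => Type
a * ( a ) => a * Atom => Type
a * ( a ) => a * unit => Type
a * ( a ) => a * unit => Prod
a * ( a ) => a * unit => Atom
a * ( a ) => a * unit => unit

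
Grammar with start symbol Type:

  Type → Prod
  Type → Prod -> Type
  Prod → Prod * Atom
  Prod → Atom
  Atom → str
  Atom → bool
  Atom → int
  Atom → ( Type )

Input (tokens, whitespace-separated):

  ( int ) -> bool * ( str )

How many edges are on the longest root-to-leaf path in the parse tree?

[Type [Prod [Atom ( [Type [Prod [Atom int]]] )]] -> [Type [Prod [Prod [Atom bool]] * [Atom ( [Type [Prod [Atom str]]] )]]]]

7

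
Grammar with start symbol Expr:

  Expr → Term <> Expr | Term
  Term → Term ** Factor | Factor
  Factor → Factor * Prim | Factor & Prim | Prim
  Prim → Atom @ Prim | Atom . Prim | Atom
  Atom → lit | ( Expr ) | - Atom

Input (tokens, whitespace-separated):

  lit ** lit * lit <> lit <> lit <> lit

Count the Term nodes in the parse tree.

5

[Expr [Term [Term [Factor [Prim [Atom lit]]]] ** [Factor [Factor [Prim [Atom lit]]] * [Prim [Atom lit]]]] <> [Expr [Term [Factor [Prim [Atom lit]]]] <> [Expr [Term [Factor [Prim [Atom lit]]]] <> [Expr [Term [Factor [Prim [Atom lit]]]]]]]]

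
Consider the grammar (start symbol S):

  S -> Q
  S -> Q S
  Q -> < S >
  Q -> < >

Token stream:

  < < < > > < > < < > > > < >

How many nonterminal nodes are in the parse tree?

[S [Q < [S [Q < [S [Q < >]] >] [S [Q < >] [S [Q < [S [Q < >]] >]]]] >] [S [Q < >]]]

14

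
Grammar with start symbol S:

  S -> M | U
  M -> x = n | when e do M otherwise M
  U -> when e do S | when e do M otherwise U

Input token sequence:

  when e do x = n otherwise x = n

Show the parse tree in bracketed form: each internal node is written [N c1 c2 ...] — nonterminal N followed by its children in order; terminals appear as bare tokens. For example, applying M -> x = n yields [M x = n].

[S [M when e do [M x = n] otherwise [M x = n]]]

S
M
when e do M otherwise M
when e do x = n otherwise M
when e do x = n otherwise x = n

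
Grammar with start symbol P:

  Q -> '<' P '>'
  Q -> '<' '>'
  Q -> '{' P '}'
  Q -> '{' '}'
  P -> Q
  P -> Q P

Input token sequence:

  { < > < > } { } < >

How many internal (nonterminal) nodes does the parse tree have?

10

[P [Q { [P [Q < >] [P [Q < >]]] }] [P [Q { }] [P [Q < >]]]]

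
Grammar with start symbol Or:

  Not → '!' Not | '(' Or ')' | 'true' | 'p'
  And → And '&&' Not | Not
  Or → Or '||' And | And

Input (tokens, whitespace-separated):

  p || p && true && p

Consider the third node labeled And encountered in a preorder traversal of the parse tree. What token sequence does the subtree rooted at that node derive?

p && true

[Or [Or [And [Not p]]] || [And [And [And [Not p]] && [Not true]] && [Not p]]]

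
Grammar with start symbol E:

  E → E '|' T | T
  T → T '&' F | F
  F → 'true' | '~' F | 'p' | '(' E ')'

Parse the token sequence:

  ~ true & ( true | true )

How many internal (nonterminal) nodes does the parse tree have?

12

[E [T [T [F ~ [F true]]] & [F ( [E [E [T [F true]]] | [T [F true]]] )]]]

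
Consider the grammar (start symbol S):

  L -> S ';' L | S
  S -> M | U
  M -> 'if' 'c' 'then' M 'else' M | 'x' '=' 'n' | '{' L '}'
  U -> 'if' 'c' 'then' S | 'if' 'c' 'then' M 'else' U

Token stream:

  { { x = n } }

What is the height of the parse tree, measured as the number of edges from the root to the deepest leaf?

[S [M { [L [S [M { [L [S [M x = n]]] }]]] }]]

8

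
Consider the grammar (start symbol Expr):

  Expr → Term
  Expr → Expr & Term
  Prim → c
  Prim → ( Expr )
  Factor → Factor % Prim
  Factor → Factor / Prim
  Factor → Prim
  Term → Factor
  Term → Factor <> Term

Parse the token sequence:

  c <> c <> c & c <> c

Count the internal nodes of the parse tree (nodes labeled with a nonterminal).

[Expr [Expr [Term [Factor [Prim c]] <> [Term [Factor [Prim c]] <> [Term [Factor [Prim c]]]]]] & [Term [Factor [Prim c]] <> [Term [Factor [Prim c]]]]]

17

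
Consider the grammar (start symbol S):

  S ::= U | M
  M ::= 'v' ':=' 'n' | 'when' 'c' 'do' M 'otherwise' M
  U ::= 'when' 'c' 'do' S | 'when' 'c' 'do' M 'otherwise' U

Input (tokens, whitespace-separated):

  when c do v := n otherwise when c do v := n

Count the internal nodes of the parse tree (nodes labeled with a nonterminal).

[S [U when c do [M v := n] otherwise [U when c do [S [M v := n]]]]]

6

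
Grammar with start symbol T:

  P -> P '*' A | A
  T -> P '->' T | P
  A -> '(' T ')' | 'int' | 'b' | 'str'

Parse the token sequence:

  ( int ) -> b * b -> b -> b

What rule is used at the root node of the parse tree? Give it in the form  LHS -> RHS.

[T [P [A ( [T [P [A int]]] )]] -> [T [P [P [A b]] * [A b]] -> [T [P [A b]] -> [T [P [A b]]]]]]

T -> P '->' T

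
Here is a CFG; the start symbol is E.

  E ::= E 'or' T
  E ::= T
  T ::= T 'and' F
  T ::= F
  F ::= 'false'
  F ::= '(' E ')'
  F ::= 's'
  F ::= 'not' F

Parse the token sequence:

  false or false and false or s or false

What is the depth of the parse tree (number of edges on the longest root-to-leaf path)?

6

[E [E [E [E [T [F false]]] or [T [T [F false]] and [F false]]] or [T [F s]]] or [T [F false]]]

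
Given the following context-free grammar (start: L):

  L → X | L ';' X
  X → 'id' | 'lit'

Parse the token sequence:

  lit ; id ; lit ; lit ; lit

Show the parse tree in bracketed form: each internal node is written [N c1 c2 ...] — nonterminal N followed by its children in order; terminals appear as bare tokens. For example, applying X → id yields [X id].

L
L ; X
L ; X ; X
L ; X ; X ; X
L ; X ; X ; X ; X
X ; X ; X ; X ; X
lit ; X ; X ; X ; X
lit ; id ; X ; X ; X
lit ; id ; lit ; X ; X
lit ; id ; lit ; lit ; X
lit ; id ; lit ; lit ; lit

[L [L [L [L [L [X lit]] ; [X id]] ; [X lit]] ; [X lit]] ; [X lit]]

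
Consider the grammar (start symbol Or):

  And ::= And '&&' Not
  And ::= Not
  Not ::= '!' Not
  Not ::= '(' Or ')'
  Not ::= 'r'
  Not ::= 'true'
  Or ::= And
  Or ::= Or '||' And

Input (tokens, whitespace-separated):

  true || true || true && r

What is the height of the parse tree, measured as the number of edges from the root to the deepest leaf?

[Or [Or [Or [And [Not true]]] || [And [Not true]]] || [And [And [Not true]] && [Not r]]]

5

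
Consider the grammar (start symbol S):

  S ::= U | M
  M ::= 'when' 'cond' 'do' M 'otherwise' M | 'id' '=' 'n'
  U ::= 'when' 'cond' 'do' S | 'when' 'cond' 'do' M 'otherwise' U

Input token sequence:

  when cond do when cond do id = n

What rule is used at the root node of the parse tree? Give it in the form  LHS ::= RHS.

S ::= U

[S [U when cond do [S [U when cond do [S [M id = n]]]]]]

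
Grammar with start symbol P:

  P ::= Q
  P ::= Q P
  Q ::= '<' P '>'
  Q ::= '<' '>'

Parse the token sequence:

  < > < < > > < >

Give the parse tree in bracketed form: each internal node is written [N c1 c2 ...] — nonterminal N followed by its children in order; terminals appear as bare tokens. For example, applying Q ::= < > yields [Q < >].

[P [Q < >] [P [Q < [P [Q < >]] >] [P [Q < >]]]]

P
Q P
< > P
< > Q P
< > < P > P
< > < Q > P
< > < < > > P
< > < < > > Q
< > < < > > < >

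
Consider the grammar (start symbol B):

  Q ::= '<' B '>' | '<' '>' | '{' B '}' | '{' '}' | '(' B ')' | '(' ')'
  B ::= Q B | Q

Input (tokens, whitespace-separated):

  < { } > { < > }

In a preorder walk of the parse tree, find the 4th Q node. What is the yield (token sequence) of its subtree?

< >

[B [Q < [B [Q { }]] >] [B [Q { [B [Q < >]] }]]]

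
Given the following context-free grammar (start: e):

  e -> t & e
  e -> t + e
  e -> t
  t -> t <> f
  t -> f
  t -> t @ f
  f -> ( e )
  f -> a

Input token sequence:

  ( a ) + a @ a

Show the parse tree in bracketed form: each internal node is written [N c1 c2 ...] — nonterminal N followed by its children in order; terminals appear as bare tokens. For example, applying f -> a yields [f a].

e
t + e
f + e
( e ) + e
( t ) + e
( f ) + e
( a ) + e
( a ) + t
( a ) + t @ f
( a ) + f @ f
( a ) + a @ f
( a ) + a @ a

[e [t [f ( [e [t [f a]]] )]] + [e [t [t [f a]] @ [f a]]]]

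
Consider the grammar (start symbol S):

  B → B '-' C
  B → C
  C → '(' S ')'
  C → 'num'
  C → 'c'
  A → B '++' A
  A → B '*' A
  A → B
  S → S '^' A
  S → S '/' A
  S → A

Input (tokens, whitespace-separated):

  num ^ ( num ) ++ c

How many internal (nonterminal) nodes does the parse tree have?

[S [S [A [B [C num]]]] ^ [A [B [C ( [S [A [B [C num]]]] )]] ++ [A [B [C c]]]]]

15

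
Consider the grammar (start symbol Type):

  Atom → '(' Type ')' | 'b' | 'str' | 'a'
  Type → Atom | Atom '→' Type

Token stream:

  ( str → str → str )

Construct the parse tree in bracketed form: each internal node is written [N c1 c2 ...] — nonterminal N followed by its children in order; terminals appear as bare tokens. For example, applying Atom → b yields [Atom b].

Type
Atom
( Type )
( Atom → Type )
( str → Type )
( str → Atom → Type )
( str → str → Type )
( str → str → Atom )
( str → str → str )

[Type [Atom ( [Type [Atom str] → [Type [Atom str] → [Type [Atom str]]]] )]]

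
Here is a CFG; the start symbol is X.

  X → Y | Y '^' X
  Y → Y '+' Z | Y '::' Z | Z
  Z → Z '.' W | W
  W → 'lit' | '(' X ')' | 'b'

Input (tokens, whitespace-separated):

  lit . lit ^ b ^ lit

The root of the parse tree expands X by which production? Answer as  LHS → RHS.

[X [Y [Z [Z [W lit]] . [W lit]]] ^ [X [Y [Z [W b]]] ^ [X [Y [Z [W lit]]]]]]

X → Y '^' X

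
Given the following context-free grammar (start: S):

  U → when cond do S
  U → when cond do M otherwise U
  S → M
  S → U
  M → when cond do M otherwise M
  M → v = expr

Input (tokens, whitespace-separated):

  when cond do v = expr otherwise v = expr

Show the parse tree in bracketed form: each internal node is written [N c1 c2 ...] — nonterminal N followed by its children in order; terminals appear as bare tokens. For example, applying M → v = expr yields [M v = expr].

S
M
when cond do M otherwise M
when cond do v = expr otherwise M
when cond do v = expr otherwise v = expr

[S [M when cond do [M v = expr] otherwise [M v = expr]]]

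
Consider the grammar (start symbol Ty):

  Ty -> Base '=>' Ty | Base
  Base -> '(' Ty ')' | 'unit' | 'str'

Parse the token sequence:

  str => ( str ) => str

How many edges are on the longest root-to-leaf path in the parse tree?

5

[Ty [Base str] => [Ty [Base ( [Ty [Base str]] )] => [Ty [Base str]]]]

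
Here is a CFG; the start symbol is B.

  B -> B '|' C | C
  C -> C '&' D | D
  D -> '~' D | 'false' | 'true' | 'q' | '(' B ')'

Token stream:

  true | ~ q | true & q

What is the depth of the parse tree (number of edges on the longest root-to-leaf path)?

5

[B [B [B [C [D true]]] | [C [D ~ [D q]]]] | [C [C [D true]] & [D q]]]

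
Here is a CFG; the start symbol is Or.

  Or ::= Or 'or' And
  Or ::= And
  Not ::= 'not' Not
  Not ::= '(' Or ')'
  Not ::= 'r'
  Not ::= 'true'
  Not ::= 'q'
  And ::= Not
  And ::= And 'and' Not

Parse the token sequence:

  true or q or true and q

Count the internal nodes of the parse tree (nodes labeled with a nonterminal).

[Or [Or [Or [And [Not true]]] or [And [Not q]]] or [And [And [Not true]] and [Not q]]]

11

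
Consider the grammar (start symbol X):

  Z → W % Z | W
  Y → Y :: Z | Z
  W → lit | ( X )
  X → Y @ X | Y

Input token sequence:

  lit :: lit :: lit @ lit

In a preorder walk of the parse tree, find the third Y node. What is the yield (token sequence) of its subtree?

lit

[X [Y [Y [Y [Z [W lit]]] :: [Z [W lit]]] :: [Z [W lit]]] @ [X [Y [Z [W lit]]]]]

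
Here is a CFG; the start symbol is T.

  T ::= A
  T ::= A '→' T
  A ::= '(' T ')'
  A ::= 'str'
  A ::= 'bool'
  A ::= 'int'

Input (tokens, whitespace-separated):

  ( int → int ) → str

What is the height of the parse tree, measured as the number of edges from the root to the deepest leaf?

[T [A ( [T [A int] → [T [A int]]] )] → [T [A str]]]

5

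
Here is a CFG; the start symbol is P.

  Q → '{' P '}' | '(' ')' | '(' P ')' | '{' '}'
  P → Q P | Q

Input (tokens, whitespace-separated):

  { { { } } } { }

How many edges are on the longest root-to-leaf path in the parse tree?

6

[P [Q { [P [Q { [P [Q { }]] }]] }] [P [Q { }]]]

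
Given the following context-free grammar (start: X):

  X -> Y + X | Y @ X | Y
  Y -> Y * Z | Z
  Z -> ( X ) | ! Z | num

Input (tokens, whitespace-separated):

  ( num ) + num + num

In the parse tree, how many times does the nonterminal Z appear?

4

[X [Y [Z ( [X [Y [Z num]]] )]] + [X [Y [Z num]] + [X [Y [Z num]]]]]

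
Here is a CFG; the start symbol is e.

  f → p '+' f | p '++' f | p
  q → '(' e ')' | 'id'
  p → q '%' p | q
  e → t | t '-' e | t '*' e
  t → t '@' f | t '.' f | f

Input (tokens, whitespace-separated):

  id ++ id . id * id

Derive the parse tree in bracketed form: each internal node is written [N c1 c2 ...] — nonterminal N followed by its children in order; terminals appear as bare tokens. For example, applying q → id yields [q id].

[e [t [t [f [p [q id]] ++ [f [p [q id]]]]] . [f [p [q id]]]] * [e [t [f [p [q id]]]]]]

e
t * e
t . f * e
f . f * e
p ++ f . f * e
q ++ f . f * e
id ++ f . f * e
id ++ p . f * e
id ++ q . f * e
id ++ id . f * e
id ++ id . p * e
id ++ id . q * e
id ++ id . id * e
id ++ id . id * t
id ++ id . id * f
id ++ id . id * p
id ++ id . id * q
id ++ id . id * id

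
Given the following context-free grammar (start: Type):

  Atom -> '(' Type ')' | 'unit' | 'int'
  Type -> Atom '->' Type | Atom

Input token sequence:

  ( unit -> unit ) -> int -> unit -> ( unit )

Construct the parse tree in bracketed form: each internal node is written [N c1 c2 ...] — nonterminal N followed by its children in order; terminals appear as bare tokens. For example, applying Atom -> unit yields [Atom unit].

Type
Atom -> Type
( Type ) -> Type
( Atom -> Type ) -> Type
( unit -> Type ) -> Type
( unit -> Atom ) -> Type
( unit -> unit ) -> Type
( unit -> unit ) -> Atom -> Type
( unit -> unit ) -> int -> Type
( unit -> unit ) -> int -> Atom -> Type
( unit -> unit ) -> int -> unit -> Type
( unit -> unit ) -> int -> unit -> Atom
( unit -> unit ) -> int -> unit -> ( Type )
( unit -> unit ) -> int -> unit -> ( Atom )
( unit -> unit ) -> int -> unit -> ( unit )

[Type [Atom ( [Type [Atom unit] -> [Type [Atom unit]]] )] -> [Type [Atom int] -> [Type [Atom unit] -> [Type [Atom ( [Type [Atom unit]] )]]]]]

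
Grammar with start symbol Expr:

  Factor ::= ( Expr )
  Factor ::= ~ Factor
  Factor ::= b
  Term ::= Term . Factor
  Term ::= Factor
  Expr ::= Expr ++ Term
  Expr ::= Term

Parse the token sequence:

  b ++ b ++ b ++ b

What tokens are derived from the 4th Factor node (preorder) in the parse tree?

b

[Expr [Expr [Expr [Expr [Term [Factor b]]] ++ [Term [Factor b]]] ++ [Term [Factor b]]] ++ [Term [Factor b]]]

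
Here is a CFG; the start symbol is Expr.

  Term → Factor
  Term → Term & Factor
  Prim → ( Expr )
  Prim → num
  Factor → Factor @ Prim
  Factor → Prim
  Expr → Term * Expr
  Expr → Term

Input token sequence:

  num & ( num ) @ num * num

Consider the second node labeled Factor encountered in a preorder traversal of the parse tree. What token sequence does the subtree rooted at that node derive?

[Expr [Term [Term [Factor [Prim num]]] & [Factor [Factor [Prim ( [Expr [Term [Factor [Prim num]]]] )]] @ [Prim num]]] * [Expr [Term [Factor [Prim num]]]]]

( num ) @ num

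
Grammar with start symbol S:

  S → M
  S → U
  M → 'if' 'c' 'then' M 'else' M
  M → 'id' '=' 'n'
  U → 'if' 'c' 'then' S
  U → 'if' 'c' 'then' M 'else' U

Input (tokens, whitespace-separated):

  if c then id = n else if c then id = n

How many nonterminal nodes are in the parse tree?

6

[S [U if c then [M id = n] else [U if c then [S [M id = n]]]]]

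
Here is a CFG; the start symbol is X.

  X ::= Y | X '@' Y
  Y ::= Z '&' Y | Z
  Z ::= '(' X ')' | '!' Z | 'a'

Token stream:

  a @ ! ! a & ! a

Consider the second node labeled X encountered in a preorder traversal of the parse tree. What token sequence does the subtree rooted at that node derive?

a

[X [X [Y [Z a]]] @ [Y [Z ! [Z ! [Z a]]] & [Y [Z ! [Z a]]]]]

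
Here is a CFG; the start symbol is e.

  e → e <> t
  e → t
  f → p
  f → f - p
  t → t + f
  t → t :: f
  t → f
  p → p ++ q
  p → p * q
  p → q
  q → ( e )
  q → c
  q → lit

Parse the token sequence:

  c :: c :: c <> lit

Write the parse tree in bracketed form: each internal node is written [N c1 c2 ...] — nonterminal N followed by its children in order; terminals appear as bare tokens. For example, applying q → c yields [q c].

[e [e [t [t [t [f [p [q c]]]] :: [f [p [q c]]]] :: [f [p [q c]]]]] <> [t [f [p [q lit]]]]]

e
e <> t
t <> t
t :: f <> t
t :: f :: f <> t
f :: f :: f <> t
p :: f :: f <> t
q :: f :: f <> t
c :: f :: f <> t
c :: p :: f <> t
c :: q :: f <> t
c :: c :: f <> t
c :: c :: p <> t
c :: c :: q <> t
c :: c :: c <> t
c :: c :: c <> f
c :: c :: c <> p
c :: c :: c <> q
c :: c :: c <> lit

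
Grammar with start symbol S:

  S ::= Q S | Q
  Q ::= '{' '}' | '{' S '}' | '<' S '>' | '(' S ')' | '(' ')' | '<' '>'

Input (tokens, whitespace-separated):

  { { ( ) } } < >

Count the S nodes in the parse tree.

4

[S [Q { [S [Q { [S [Q ( )]] }]] }] [S [Q < >]]]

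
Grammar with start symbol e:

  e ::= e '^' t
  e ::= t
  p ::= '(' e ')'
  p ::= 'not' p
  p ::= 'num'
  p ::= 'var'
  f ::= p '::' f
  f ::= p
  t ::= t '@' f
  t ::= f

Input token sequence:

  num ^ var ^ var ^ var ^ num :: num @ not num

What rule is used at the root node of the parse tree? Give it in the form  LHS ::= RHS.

[e [e [e [e [e [t [f [p num]]]] ^ [t [f [p var]]]] ^ [t [f [p var]]]] ^ [t [f [p var]]]] ^ [t [t [f [p num] :: [f [p num]]]] @ [f [p not [p num]]]]]

e ::= e '^' t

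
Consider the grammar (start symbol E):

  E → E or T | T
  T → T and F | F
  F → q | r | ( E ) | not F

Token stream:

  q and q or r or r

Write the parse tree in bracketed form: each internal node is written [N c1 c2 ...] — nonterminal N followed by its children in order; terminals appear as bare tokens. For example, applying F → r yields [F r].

[E [E [E [T [T [F q]] and [F q]]] or [T [F r]]] or [T [F r]]]

E
E or T
E or T or T
T or T or T
T and F or T or T
F and F or T or T
q and F or T or T
q and q or T or T
q and q or F or T
q and q or r or T
q and q or r or F
q and q or r or r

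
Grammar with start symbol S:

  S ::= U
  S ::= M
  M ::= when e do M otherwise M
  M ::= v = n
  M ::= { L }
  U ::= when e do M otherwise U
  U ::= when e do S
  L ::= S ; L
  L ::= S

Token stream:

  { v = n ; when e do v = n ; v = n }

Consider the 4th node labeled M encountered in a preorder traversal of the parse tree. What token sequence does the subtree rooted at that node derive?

[S [M { [L [S [M v = n]] ; [L [S [U when e do [S [M v = n]]]] ; [L [S [M v = n]]]]] }]]

v = n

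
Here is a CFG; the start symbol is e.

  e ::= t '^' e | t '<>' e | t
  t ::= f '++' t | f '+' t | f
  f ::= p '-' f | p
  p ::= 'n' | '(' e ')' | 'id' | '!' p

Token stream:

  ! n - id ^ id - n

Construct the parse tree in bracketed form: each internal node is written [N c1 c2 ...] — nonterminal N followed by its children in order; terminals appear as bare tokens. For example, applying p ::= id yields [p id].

e
t ^ e
f ^ e
p - f ^ e
! p - f ^ e
! n - f ^ e
! n - p ^ e
! n - id ^ e
! n - id ^ t
! n - id ^ f
! n - id ^ p - f
! n - id ^ id - f
! n - id ^ id - p
! n - id ^ id - n

[e [t [f [p ! [p n]] - [f [p id]]]] ^ [e [t [f [p id] - [f [p n]]]]]]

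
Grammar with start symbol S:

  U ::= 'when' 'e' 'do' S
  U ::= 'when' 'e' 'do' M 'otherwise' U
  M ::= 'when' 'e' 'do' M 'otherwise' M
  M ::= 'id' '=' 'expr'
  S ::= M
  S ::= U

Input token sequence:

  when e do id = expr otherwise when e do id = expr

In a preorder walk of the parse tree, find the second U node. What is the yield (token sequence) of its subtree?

[S [U when e do [M id = expr] otherwise [U when e do [S [M id = expr]]]]]

when e do id = expr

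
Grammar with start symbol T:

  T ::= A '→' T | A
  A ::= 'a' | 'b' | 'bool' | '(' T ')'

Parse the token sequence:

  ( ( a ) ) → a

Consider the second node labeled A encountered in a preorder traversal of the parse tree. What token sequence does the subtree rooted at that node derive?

[T [A ( [T [A ( [T [A a]] )]] )] → [T [A a]]]

( a )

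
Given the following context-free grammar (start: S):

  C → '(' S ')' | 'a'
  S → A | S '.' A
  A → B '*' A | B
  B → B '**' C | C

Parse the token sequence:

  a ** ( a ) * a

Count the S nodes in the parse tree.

2

[S [A [B [B [C a]] ** [C ( [S [A [B [C a]]]] )]] * [A [B [C a]]]]]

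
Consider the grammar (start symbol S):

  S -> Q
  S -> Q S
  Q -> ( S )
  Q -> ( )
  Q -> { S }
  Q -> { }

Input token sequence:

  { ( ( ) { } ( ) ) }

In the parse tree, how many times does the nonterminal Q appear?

[S [Q { [S [Q ( [S [Q ( )] [S [Q { }] [S [Q ( )]]]] )]] }]]

5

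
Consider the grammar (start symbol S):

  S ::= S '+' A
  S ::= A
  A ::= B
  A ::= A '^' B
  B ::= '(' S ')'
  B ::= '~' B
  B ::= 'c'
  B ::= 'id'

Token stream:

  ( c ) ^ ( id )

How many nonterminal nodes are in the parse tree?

[S [A [A [B ( [S [A [B c]]] )]] ^ [B ( [S [A [B id]]] )]]]

11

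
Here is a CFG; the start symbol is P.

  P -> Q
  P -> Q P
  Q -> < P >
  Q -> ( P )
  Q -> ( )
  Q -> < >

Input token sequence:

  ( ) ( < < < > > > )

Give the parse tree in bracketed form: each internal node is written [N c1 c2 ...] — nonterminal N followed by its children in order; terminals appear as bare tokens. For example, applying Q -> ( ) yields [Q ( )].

P
Q P
( ) P
( ) Q
( ) ( P )
( ) ( Q )
( ) ( < P > )
( ) ( < Q > )
( ) ( < < P > > )
( ) ( < < Q > > )
( ) ( < < < > > > )

[P [Q ( )] [P [Q ( [P [Q < [P [Q < [P [Q < >]] >]] >]] )]]]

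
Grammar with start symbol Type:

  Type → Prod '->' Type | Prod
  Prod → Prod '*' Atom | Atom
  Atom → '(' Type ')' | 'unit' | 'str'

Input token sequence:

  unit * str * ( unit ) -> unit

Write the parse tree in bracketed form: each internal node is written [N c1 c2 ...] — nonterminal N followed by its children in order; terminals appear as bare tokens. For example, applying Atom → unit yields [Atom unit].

[Type [Prod [Prod [Prod [Atom unit]] * [Atom str]] * [Atom ( [Type [Prod [Atom unit]]] )]] -> [Type [Prod [Atom unit]]]]

Type
Prod -> Type
Prod * Atom -> Type
Prod * Atom * Atom -> Type
Atom * Atom * Atom -> Type
unit * Atom * Atom -> Type
unit * str * Atom -> Type
unit * str * ( Type ) -> Type
unit * str * ( Prod ) -> Type
unit * str * ( Atom ) -> Type
unit * str * ( unit ) -> Type
unit * str * ( unit ) -> Prod
unit * str * ( unit ) -> Atom
unit * str * ( unit ) -> unit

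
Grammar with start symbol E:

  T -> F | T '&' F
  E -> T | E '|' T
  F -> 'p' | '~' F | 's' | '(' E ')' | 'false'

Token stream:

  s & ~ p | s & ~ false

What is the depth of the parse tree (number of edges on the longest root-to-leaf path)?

[E [E [T [T [F s]] & [F ~ [F p]]]] | [T [T [F s]] & [F ~ [F false]]]]

5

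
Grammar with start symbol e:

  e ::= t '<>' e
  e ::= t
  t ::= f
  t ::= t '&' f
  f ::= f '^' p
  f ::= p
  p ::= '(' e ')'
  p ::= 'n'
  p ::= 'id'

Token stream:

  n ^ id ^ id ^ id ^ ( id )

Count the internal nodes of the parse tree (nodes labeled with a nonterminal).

[e [t [f [f [f [f [f [p n]] ^ [p id]] ^ [p id]] ^ [p id]] ^ [p ( [e [t [f [p id]]]] )]]]]

16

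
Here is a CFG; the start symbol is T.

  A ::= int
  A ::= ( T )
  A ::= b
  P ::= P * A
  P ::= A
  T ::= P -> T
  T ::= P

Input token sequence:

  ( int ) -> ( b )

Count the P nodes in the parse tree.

[T [P [A ( [T [P [A int]]] )]] -> [T [P [A ( [T [P [A b]]] )]]]]

4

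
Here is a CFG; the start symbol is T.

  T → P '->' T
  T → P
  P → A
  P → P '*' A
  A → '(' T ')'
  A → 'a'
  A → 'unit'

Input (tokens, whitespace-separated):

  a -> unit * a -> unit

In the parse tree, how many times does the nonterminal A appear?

[T [P [A a]] -> [T [P [P [A unit]] * [A a]] -> [T [P [A unit]]]]]

4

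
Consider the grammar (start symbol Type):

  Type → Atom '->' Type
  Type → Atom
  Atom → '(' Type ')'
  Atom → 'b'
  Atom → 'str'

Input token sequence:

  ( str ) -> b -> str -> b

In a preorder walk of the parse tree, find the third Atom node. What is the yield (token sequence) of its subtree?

[Type [Atom ( [Type [Atom str]] )] -> [Type [Atom b] -> [Type [Atom str] -> [Type [Atom b]]]]]

b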